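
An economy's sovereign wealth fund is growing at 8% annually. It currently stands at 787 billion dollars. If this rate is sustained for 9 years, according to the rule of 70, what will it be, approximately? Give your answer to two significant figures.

Doubling time ≈ 70/8 = 8.75 years.
9 years is 9/8.75 ≈ 1.03 doublings, a factor of 2^1.03 ≈ 2.04.
787 × 2.04 ≈ 1600 billion dollars.

roughly 1600 billion dollars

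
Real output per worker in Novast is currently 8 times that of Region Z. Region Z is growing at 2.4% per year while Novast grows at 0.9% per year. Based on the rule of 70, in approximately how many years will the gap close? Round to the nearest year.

140 years

Region Z gains on Novast at 2.4% − 0.9% = 1.5 points a year.
At that relative rate the gap halves every 70/1.5 ≈ 46.67 years.
An 8 times gap closes after 3 halvings: 3 × 46.67 ≈ 140 years.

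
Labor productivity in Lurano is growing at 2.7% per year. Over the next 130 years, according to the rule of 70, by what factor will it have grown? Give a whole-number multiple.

roughly 32 times

At 2.7% one doubling takes ≈ 25.93 years; 130 years is 5 of them, so ×32.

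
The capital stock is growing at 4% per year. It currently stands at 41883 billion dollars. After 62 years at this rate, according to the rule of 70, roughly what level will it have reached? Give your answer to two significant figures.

approximately 490000 billion dollars

Doubling time ≈ 70/4 = 17.50 years.
62 years is 62/17.50 ≈ 3.54 doublings, a factor of 2^3.54 ≈ 11.63.
41883 × 11.63 ≈ 490000 billion dollars.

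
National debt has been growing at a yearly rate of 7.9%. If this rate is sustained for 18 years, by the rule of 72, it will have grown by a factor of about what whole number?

4 times

Doubling time ≈ 72/7.9 = 9.11 years.
18/9.11 ≈ 2 doublings, so about 2^2 = 4×.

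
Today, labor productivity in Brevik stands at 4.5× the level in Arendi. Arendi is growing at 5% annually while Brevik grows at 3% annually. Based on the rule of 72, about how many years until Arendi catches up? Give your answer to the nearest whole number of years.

roughly 78 years

The growth-rate gap is 5% − 3% = 2 percentage points.
So the ratio between them halves every 72/2 ≈ 36.00 years.
A 4.5× gap takes log₂(4.5) ≈ 2.17 halvings to close: 2.17 × 36.00 ≈ 78 years.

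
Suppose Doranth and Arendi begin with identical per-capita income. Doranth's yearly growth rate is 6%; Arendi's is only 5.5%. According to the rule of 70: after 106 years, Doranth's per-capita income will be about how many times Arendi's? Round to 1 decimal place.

roughly 1.7 times

Only the 0.5-point difference matters.
70/0.5 ≈ 140.00 years per doubling of the ratio; 106 years gives 0.76 doublings, so ≈ 1.7×.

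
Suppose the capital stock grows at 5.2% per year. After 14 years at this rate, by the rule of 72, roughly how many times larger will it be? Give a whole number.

about 2 times

At 5.2% one doubling takes ≈ 13.85 years; 14 years is 1 of them, so ×2.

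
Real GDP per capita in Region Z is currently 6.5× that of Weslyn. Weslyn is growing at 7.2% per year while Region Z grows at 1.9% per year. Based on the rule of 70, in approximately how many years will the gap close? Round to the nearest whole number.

≈ 36 years

Weslyn gains on Region Z at 7.2% − 1.9% = 5.3 points a year.
At that relative rate the gap halves every 70/5.3 ≈ 13.21 years.
A 6.5× gap takes log₂(6.5) ≈ 2.70 halvings to close: 2.70 × 13.21 ≈ 36 years.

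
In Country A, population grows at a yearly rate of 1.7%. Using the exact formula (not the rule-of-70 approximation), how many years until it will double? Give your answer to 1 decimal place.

41.1 years

t = ln(2) / ln(1 + 0.017) = 0.6931 / 0.016857 ≈ 41.12.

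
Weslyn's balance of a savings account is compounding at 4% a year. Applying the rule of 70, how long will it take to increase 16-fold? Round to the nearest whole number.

One doubling takes 70/4 = 17.50 years.
16× is 4 doublings, so 4 × 17.50 ≈ 70 years.

approximately 70 years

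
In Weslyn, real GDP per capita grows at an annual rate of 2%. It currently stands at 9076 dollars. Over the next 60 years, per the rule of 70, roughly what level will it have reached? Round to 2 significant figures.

It doubles every 70/2 ≈ 35.00 years, so 60 years is 1.71 doublings.
2^1.71 ≈ 3.27; 9076 × 3.27 ≈ 30000 dollars.

about 30000 dollars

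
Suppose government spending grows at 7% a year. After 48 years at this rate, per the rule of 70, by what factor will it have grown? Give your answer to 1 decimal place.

Doubling time ≈ 70/7 = 10.00 years.
48 years / 10.00 ≈ 4.80 doublings → factor 2^4.80 ≈ 27.9.

around 27.9 times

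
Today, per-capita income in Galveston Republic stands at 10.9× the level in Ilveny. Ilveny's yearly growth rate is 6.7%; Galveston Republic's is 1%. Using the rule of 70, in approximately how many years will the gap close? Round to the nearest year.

What matters is the difference: 5.7 pp.
Rule of 70 on the gap: the ratio halves every 70/5.7 ≈ 12.28 years.
A 10.9× gap takes log₂(10.9) ≈ 3.45 halvings to close: 3.45 × 12.28 ≈ 42 years.

approximately 42 years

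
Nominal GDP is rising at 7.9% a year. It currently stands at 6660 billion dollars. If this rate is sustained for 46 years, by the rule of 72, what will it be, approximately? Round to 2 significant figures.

Doubling time ≈ 72/7.9 = 9.11 years.
46 years is 46/9.11 ≈ 5.05 doublings, a factor of 2^5.05 ≈ 33.13.
6660 × 33.13 ≈ 220000 billion dollars.

≈ 220000 billion dollars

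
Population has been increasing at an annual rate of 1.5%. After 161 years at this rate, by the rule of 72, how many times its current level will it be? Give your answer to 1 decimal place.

10.2 times

Doubling time ≈ 72/1.5 = 48.00 years.
161 years / 48.00 ≈ 3.35 doublings → factor 2^3.35 ≈ 10.2.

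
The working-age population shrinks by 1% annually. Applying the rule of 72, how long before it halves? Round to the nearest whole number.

72 years

Halving time ≈ 72 / 1 = 72.00 → 72 years.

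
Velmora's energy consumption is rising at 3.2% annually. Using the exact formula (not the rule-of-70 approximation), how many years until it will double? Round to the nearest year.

22 years

t = ln(2) / ln(1 + 0.032) = 0.6931 / 0.031499 ≈ 22.00.
≈ 22 years.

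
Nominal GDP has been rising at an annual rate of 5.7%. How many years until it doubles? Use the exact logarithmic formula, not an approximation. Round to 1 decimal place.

t = ln(2) / ln(1 + 0.057) = 0.6931 / 0.055435 ≈ 12.50.

12.5 years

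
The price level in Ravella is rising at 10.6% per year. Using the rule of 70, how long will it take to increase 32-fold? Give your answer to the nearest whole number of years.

≈ 33 years

One doubling takes 70/10.6 = 6.60 years.
32 = 2^5, so 5 doublings → 33 years.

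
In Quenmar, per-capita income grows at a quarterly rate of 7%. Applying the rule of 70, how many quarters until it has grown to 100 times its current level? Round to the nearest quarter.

At 7% it doubles every 70/7 ≈ 10.00 quarters.
Reaching 100× takes log₂(100) ≈ 6.64 doublings.
6.64 × 10.00 ≈ 66 quarters.

around 66 quarters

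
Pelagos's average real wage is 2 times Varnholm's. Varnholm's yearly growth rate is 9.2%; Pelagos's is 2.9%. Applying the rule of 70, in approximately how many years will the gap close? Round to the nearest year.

roughly 11 years

The growth-rate gap is 9.2% − 2.9% = 6.3 percentage points.
So the ratio between them halves every 70/6.3 ≈ 11.11 years.
A 2 times gap closes after 1 halving: 1 × 11.11 ≈ 11 years.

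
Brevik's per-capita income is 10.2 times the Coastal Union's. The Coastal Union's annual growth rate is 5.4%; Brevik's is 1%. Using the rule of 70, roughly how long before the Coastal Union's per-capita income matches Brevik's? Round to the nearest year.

the Coastal Union gains on Brevik at 5.4% − 1% = 4.4 points a year.
At that relative rate the gap halves every 70/4.4 ≈ 15.91 years.
A 10.2 times gap takes log₂(10.2) ≈ 3.35 halvings to close: 3.35 × 15.91 ≈ 53 years.

about 53 years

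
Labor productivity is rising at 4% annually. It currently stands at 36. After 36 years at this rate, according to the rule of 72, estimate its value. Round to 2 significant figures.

140

Doubling time ≈ 72/4 = 18.00 years.
36 years is 36/18.00 ≈ 2.00 doublings, a factor of 2^2.00 ≈ 4.00.
36 × 4.00 ≈ 140.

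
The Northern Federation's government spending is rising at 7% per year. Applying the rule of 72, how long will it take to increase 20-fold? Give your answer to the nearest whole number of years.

Doubling time ≈ 72/7 = 10.29 years.
Reaching 20× takes log₂(20) ≈ 4.32 doublings.
4.32 × 10.29 ≈ 44 years.

about 44 years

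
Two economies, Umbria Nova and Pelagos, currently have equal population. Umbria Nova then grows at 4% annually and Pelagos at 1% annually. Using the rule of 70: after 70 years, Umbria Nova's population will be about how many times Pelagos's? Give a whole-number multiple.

approximately 8 times

Only the 3-point difference matters.
70/3 ≈ 23.33 years per doubling of the ratio; 70 years gives 3.00 doublings, so ≈ 8×.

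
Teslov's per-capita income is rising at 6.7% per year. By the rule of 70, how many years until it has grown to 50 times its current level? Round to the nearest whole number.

approximately 59 years

At 6.7% it doubles every 70/6.7 ≈ 10.45 years.
50× is log₂ 50 ≈ 5.64 doublings, so ≈ 5.64 × 10.45 = 59 years.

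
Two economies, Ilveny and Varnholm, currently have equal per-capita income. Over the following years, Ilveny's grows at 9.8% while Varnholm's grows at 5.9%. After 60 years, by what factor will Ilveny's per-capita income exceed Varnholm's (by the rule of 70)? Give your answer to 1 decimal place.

10.1 times

Ilveny pulls ahead at 3.9 pp per year, so the ratio doubles every 70/3.9 ≈ 17.95 years.
In 60 years that's 3.34 doublings: 2^3.34 ≈ 10.1.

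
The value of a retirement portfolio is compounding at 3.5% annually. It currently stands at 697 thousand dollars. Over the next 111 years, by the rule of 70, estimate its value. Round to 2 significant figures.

Doubling time ≈ 70/3.5 = 20.00 years.
111 years is 111/20.00 ≈ 5.55 doublings, a factor of 2^5.55 ≈ 46.85.
697 × 46.85 ≈ 33000 thousand dollars.

33000 thousand dollars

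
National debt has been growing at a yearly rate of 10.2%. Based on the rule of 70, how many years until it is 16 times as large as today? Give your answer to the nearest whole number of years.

One doubling takes 70/10.2 = 6.86 years.
Getting to 16× needs 4 doublings: 4 × 6.86 ≈ 27 years.

about 27 years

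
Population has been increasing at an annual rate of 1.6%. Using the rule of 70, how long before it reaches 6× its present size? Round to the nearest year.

At 1.6% it doubles every 70/1.6 ≈ 43.75 years.
6× is log₂ 6 ≈ 2.58 doublings, so ≈ 2.58 × 43.75 = 113 years.

≈ 113 years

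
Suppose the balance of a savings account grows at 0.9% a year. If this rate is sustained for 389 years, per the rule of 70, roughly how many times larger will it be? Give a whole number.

approximately 32 times

70/0.9 ≈ 77.78 years per doubling.
389 years fits 5 doublings: 2^5 = 32.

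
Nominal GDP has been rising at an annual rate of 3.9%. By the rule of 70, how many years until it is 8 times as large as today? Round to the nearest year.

about 54 years

At 3.9% it doubles every 70/3.9 ≈ 17.95 years.
8 = 2^3, so 3 doublings → 54 years.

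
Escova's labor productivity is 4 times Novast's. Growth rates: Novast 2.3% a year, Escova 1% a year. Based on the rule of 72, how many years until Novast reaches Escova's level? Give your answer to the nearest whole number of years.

≈ 111 years

What matters is the difference: 1.3 pp.
Rule of 72 on the gap: the ratio halves every 72/1.3 ≈ 55.38 years.
A 4 times gap closes after 2 halvings: 2 × 55.38 ≈ 111 years.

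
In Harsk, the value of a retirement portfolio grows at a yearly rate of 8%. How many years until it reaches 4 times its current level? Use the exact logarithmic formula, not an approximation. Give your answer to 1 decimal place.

18.0 years

t = ln(4) / ln(1 + 0.08) = 1.3863 / 0.076961 ≈ 18.01.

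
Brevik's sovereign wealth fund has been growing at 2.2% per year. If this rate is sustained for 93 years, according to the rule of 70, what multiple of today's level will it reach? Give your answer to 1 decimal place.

around 7.6 times

Doubling time ≈ 70/2.2 = 31.82 years.
93 years / 31.82 ≈ 2.92 doublings → factor 2^2.92 ≈ 7.6.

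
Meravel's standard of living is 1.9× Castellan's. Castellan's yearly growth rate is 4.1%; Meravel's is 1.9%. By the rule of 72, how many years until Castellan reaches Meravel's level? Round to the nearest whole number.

≈ 30 years

What matters is the difference: 2.2 pp.
Rule of 72 on the gap: the ratio halves every 72/2.2 ≈ 32.73 years.
A 1.9× gap takes log₂(1.9) ≈ 0.93 halvings to close: 0.93 × 32.73 ≈ 30 years.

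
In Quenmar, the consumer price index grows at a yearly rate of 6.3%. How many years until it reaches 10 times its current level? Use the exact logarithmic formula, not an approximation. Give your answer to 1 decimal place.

37.7 years

t = ln(10) / ln(1 + 0.063) = 2.3026 / 0.061095 ≈ 37.69.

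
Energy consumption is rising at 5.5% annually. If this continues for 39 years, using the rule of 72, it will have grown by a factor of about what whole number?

72/5.5 ≈ 13.09 years per doubling.
39 years fits 3 doublings: 2^3 = 8.

≈ 8 times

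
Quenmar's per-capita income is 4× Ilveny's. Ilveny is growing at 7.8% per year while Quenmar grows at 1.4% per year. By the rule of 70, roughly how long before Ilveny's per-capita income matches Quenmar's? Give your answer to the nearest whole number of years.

about 22 years

What matters is the difference: 6.4 pp.
Rule of 70 on the gap: the ratio halves every 70/6.4 ≈ 10.94 years.
A 4× gap closes after 2 halvings: 2 × 10.94 ≈ 22 years.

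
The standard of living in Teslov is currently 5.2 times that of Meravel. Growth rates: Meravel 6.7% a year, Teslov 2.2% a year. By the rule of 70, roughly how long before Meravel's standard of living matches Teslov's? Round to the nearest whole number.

around 37 years

The growth-rate gap is 6.7% − 2.2% = 4.5 percentage points.
So the ratio between them halves every 70/4.5 ≈ 15.56 years.
A 5.2 times gap takes log₂(5.2) ≈ 2.38 halvings to close: 2.38 × 15.56 ≈ 37 years.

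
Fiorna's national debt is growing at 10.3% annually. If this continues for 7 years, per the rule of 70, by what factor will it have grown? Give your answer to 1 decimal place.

Doubling time ≈ 70/10.3 = 6.80 years.
7 years / 6.80 ≈ 1.03 doublings → factor 2^1.03 ≈ 2.0.

2.0 times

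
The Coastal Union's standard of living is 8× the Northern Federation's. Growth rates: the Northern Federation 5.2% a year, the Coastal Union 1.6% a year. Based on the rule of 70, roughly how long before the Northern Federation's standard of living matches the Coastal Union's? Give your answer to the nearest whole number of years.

approximately 58 years

the Northern Federation gains on the Coastal Union at 5.2% − 1.6% = 3.6 points a year.
At that relative rate the gap halves every 70/3.6 ≈ 19.44 years.
An 8× gap closes after 3 halvings: 3 × 19.44 ≈ 58 years.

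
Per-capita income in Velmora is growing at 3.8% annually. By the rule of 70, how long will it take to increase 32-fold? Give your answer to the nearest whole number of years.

92 years

At 3.8% it doubles every 70/3.8 ≈ 18.42 years.
32× is 5 doublings, so 5 × 18.42 ≈ 92 years.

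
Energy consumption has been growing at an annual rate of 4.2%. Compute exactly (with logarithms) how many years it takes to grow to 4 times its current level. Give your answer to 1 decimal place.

t = ln(4) / ln(1 + 0.042) = 1.3863 / 0.041142 ≈ 33.70.

33.7 years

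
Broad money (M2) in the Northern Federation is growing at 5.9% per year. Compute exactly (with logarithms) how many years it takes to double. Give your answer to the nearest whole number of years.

12 years

t = ln(2) / ln(1 + 0.059) = 0.6931 / 0.057325 ≈ 12.09.
≈ 12 years.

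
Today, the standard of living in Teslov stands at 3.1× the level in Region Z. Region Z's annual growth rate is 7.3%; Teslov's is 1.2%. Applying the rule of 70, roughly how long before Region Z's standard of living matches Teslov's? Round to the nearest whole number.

approximately 19 years

The growth-rate gap is 7.3% − 1.2% = 6.1 percentage points.
So the ratio between them halves every 70/6.1 ≈ 11.48 years.
A 3.1× gap takes log₂(3.1) ≈ 1.63 halvings to close: 1.63 × 11.48 ≈ 19 years.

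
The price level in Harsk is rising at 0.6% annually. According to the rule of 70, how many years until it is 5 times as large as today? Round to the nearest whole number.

around 271 years

One doubling takes 70/0.6 = 116.67 years.
Reaching 5× takes log₂(5) ≈ 2.32 doublings.
2.32 × 116.67 ≈ 271 years.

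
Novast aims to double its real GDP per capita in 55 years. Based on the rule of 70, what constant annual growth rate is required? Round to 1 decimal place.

roughly 1.3%

70 / 55 ≈ 1.27, so about 1.3% a year.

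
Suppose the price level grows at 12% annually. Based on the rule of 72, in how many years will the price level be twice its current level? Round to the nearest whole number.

At 12%, doubling takes about 72/12 = 6.00 years.

about 6 years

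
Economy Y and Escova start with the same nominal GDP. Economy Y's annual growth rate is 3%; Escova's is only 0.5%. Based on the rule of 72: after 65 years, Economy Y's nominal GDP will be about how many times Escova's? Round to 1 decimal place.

Economy Y pulls ahead at 2.5 pp per year, so the ratio doubles every 72/2.5 ≈ 28.80 years.
In 65 years that's 2.26 doublings: 2^2.26 ≈ 4.8.

around 4.8 times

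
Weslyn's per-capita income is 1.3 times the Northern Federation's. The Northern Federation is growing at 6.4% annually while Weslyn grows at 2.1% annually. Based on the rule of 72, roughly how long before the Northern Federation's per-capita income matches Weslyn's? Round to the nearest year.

6 years

The growth-rate gap is 6.4% − 2.1% = 4.3 percentage points.
So the ratio between them halves every 72/4.3 ≈ 16.74 years.
A 1.3 times gap takes log₂(1.3) ≈ 0.38 halvings to close: 0.38 × 16.74 ≈ 6 years.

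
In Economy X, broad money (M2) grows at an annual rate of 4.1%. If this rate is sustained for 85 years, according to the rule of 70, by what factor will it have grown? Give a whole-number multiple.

70/4.1 ≈ 17.07 years per doubling.
85 years fits 5 doublings: 2^5 = 32.

approximately 32 times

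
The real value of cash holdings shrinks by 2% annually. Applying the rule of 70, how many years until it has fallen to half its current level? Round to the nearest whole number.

35 years

Falling at 2%, it halves about every 70/2 = 35.00 years.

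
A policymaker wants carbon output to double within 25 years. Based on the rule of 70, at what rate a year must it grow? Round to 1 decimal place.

roughly 2.8%

70 / 25 ≈ 2.80, so about 2.8% a year.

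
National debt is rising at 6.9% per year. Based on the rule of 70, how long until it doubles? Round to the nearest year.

roughly 10 years

70/6.9 ≈ 10.14, so it doubles roughly every 10 years.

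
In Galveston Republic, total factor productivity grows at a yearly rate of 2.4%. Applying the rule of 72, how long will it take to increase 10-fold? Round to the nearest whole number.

One doubling takes 72/2.4 = 30.00 years.
10× is log₂ 10 ≈ 3.32 doublings, so ≈ 3.32 × 30.00 = 100 years.

approximately 100 years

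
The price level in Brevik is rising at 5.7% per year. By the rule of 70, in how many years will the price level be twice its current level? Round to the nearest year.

around 12 years

70/5.7 ≈ 12.28, so it doubles roughly every 12 years.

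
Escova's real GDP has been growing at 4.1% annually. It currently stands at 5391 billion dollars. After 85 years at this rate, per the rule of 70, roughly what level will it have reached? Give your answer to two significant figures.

It doubles every 70/4.1 ≈ 17.07 years, so 85 years is 4.98 doublings.
2^4.98 ≈ 31.56; 5391 × 31.56 ≈ 170000 billion dollars.

around 170000 billion dollars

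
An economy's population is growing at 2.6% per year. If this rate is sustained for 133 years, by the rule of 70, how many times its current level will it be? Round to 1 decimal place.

around 30.7 times

Doubles every ≈ 26.92 years (70/2.6).
133 years is 4.94 doublings; 2^4.94 ≈ 30.7×.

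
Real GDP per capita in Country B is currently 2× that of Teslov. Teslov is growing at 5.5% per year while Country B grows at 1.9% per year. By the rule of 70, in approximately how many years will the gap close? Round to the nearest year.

What matters is the difference: 3.6 pp.
Rule of 70 on the gap: the ratio halves every 70/3.6 ≈ 19.44 years.
A 2× gap closes after 1 halving: 1 × 19.44 ≈ 19 years.

roughly 19 years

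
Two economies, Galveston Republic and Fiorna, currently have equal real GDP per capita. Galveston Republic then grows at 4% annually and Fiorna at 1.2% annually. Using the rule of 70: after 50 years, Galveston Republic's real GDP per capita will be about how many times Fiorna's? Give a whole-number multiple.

Galveston Republic pulls ahead at 2.8 pp per year, so the ratio doubles every 70/2.8 ≈ 25.00 years.
In 50 years that's 2.00 doublings: 2^2.00 ≈ 4.

around 4 times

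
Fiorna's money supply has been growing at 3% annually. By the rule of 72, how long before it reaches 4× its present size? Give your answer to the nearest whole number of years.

about 48 years

One doubling takes 72/3 = 24.00 years.
Getting to 4× needs 2 doublings: 2 × 24.00 ≈ 48 years.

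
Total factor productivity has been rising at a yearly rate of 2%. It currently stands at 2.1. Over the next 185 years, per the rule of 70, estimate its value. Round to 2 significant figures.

about 82

It doubles every 70/2 ≈ 35.00 years, so 185 years is 5.29 doublings.
2^5.29 ≈ 39.12; 2.1 × 39.12 ≈ 82.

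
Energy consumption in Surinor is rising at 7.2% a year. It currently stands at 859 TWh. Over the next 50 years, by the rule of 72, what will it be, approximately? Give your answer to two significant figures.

It doubles every 72/7.2 ≈ 10.00 years, so 50 years is 5.00 doublings.
2^5.00 ≈ 32.00; 859 × 32.00 ≈ 27000 TWh.

roughly 27000 TWh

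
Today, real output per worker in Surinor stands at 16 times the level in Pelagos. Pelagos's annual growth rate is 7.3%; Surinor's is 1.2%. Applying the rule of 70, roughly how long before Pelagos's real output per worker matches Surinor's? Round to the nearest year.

Pelagos gains on Surinor at 7.3% − 1.2% = 6.1 points a year.
At that relative rate the gap halves every 70/6.1 ≈ 11.48 years.
A 16 times gap closes after 4 halvings: 4 × 11.48 ≈ 46 years.

about 46 years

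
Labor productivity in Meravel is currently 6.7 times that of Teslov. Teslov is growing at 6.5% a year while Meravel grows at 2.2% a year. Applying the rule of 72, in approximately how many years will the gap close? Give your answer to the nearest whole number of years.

roughly 46 years

The growth-rate gap is 6.5% − 2.2% = 4.3 percentage points.
So the ratio between them halves every 72/4.3 ≈ 16.74 years.
A 6.7 times gap takes log₂(6.7) ≈ 2.74 halvings to close: 2.74 × 16.74 ≈ 46 years.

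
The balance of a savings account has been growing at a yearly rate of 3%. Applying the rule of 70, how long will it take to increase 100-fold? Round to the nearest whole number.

Doubling time ≈ 70/3 = 23.33 years.
Reaching 100× takes log₂(100) ≈ 6.64 doublings.
6.64 × 23.33 ≈ 155 years.

approximately 155 years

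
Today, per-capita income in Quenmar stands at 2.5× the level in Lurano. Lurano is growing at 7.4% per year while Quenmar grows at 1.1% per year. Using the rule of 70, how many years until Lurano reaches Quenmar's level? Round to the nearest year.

approximately 15 years

Lurano gains on Quenmar at 7.4% − 1.1% = 6.3 points a year.
At that relative rate the gap halves every 70/6.3 ≈ 11.11 years.
A 2.5× gap takes log₂(2.5) ≈ 1.32 halvings to close: 1.32 × 11.11 ≈ 15 years.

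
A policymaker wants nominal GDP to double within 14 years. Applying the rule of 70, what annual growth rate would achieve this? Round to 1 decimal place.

approximately 5.0% annually

70 / 14 ≈ 5.00, so about 5.0% annually.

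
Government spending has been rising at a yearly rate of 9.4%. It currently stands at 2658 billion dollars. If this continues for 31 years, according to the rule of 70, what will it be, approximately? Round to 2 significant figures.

Doubling time ≈ 70/9.4 = 7.45 years.
31 years is 31/7.45 ≈ 4.16 doublings, a factor of 2^4.16 ≈ 17.88.
2658 × 17.88 ≈ 48000 billion dollars.

roughly 48000 billion dollars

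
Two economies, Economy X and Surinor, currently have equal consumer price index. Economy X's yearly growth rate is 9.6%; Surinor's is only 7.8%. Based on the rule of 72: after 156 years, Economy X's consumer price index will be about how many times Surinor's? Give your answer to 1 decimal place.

≈ 14.9 times

Rate gap = 9.6% − 7.8% = 1.8 points.
The ratio doubles every 72/1.8 ≈ 40.00 years.
156/40.00 ≈ 3.90 doublings → ratio ≈ 2^3.90 ≈ 14.9.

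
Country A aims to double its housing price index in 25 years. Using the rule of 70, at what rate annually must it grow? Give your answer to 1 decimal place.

around 2.8% annually

70 / 25 ≈ 2.80, so about 2.8% annually.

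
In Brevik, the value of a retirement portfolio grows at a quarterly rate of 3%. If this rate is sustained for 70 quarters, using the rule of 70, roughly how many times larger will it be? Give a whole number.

approximately 8 times

At 3% one doubling takes ≈ 23.33 quarters; 70 quarters is 3 of them, so ×8.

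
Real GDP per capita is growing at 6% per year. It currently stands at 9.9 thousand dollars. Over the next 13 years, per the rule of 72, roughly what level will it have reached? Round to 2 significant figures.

It doubles every 72/6 ≈ 12.00 years, so 13 years is 1.08 doublings.
2^1.08 ≈ 2.11; 9.9 × 2.11 ≈ 21 thousand dollars.

21 thousand dollars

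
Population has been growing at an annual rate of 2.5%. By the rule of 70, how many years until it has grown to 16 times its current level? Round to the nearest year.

about 112 years

At 2.5% it doubles every 70/2.5 ≈ 28.00 years.
16× is 4 doublings, so 4 × 28.00 ≈ 112 years.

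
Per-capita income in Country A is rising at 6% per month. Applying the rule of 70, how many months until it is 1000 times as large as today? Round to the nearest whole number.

Doubling time ≈ 70/6 = 11.67 months.
1000× is log₂ 1000 ≈ 9.97 doublings, so ≈ 9.97 × 11.67 = 116 months.

approximately 116 months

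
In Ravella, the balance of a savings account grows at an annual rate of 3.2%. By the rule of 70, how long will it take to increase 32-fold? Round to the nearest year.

One doubling takes 70/3.2 = 21.88 years.
32× is 5 doublings, so 5 × 21.88 ≈ 109 years.

roughly 109 years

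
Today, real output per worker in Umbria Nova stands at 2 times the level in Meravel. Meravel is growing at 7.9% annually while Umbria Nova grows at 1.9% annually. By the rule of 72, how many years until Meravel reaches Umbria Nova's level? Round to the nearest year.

12 years

Meravel gains on Umbria Nova at 7.9% − 1.9% = 6 points a year.
At that relative rate the gap halves every 72/6 ≈ 12.00 years.
A 2 times gap closes after 1 halving: 1 × 12.00 ≈ 12 years.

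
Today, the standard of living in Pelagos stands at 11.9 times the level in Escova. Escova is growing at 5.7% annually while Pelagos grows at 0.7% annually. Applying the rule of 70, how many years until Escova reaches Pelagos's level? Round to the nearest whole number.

The growth-rate gap is 5.7% − 0.7% = 5 percentage points.
So the ratio between them halves every 70/5 ≈ 14.00 years.
An 11.9 times gap takes log₂(11.9) ≈ 3.57 halvings to close: 3.57 × 14.00 ≈ 50 years.

roughly 50 years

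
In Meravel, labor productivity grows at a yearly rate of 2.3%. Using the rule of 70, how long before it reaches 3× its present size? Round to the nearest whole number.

At 2.3% it doubles every 70/2.3 ≈ 30.43 years.
Reaching 3× takes log₂(3) ≈ 1.58 doublings.
1.58 × 30.43 ≈ 48 years.

around 48 years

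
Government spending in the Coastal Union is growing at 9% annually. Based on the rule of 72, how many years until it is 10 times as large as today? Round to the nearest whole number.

Doubling time ≈ 72/9 = 8.00 years.
Reaching 10× takes log₂(10) ≈ 3.32 doublings.
3.32 × 8.00 ≈ 27 years.

around 27 years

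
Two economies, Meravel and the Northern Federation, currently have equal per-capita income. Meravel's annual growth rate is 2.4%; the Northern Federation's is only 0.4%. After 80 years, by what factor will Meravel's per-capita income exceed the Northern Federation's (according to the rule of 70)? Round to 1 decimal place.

Rate gap = 2.4% − 0.4% = 2 points.
The ratio doubles every 70/2 ≈ 35.00 years.
80/35.00 ≈ 2.29 doublings → ratio ≈ 2^2.29 ≈ 4.9.

around 4.9 times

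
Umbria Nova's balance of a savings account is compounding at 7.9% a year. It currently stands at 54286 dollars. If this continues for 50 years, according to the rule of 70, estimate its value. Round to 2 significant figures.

It doubles every 70/7.9 ≈ 8.86 years, so 50 years is 5.64 doublings.
2^5.64 ≈ 49.87; 54286 × 49.87 ≈ 2700000 dollars.

≈ 2700000 dollars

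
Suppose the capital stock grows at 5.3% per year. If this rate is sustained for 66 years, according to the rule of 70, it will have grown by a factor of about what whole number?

Doubling time ≈ 70/5.3 = 13.21 years.
66/13.21 ≈ 5 doublings, so about 2^5 = 32×.

≈ 32 times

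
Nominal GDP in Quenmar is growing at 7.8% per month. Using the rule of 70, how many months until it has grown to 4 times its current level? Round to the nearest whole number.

≈ 18 months

At 7.8% it doubles every 70/7.8 ≈ 8.97 months.
4 = 2^2, so 2 doublings → 18 months.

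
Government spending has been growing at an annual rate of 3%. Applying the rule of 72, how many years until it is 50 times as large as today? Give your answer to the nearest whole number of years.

Doubling time ≈ 72/3 = 24.00 years.
50× is log₂ 50 ≈ 5.64 doublings, so ≈ 5.64 × 24.00 = 135 years.

about 135 years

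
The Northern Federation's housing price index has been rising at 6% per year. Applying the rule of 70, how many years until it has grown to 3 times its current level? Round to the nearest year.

≈ 18 years

At 6% it doubles every 70/6 ≈ 11.67 years.
3× is log₂ 3 ≈ 1.58 doublings, so ≈ 1.58 × 11.67 = 18 years.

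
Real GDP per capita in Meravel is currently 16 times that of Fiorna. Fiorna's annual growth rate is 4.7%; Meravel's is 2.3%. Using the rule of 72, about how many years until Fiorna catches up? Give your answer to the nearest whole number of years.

120 years

What matters is the difference: 2.4 pp.
Rule of 72 on the gap: the ratio halves every 72/2.4 ≈ 30.00 years.
A 16 times gap closes after 4 halvings: 4 × 30.00 ≈ 120 years.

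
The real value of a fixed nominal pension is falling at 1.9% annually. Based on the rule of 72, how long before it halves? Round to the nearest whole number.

Halving time ≈ 72 / 1.9 = 37.89 → 38 years.

38 years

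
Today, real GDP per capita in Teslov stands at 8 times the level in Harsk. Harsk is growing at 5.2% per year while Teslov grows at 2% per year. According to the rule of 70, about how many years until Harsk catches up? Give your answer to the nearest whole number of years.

The growth-rate gap is 5.2% − 2% = 3.2 percentage points.
So the ratio between them halves every 70/3.2 ≈ 21.88 years.
An 8 times gap closes after 3 halvings: 3 × 21.88 ≈ 66 years.

66 years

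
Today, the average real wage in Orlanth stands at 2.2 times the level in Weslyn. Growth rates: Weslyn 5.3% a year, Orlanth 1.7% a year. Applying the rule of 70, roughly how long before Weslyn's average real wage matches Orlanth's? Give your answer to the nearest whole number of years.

What matters is the difference: 3.6 pp.
Rule of 70 on the gap: the ratio halves every 70/3.6 ≈ 19.44 years.
A 2.2 times gap takes log₂(2.2) ≈ 1.14 halvings to close: 1.14 × 19.44 ≈ 22 years.

roughly 22 years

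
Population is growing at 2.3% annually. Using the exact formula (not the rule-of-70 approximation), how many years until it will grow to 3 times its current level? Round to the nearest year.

t = ln(3) / ln(1 + 0.023) = 1.0986 / 0.022739 ≈ 48.31.
≈ 48 years.

48 years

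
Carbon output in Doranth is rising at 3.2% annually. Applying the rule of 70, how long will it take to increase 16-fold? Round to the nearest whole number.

around 88 years

At 3.2% it doubles every 70/3.2 ≈ 21.88 years.
Getting to 16× needs 4 doublings: 4 × 21.88 ≈ 88 years.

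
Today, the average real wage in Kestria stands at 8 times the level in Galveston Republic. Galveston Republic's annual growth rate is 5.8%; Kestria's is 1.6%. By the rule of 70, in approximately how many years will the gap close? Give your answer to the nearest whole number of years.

around 50 years

Galveston Republic gains on Kestria at 5.8% − 1.6% = 4.2 points a year.
At that relative rate the gap halves every 70/4.2 ≈ 16.67 years.
An 8 times gap closes after 3 halvings: 3 × 16.67 ≈ 50 years.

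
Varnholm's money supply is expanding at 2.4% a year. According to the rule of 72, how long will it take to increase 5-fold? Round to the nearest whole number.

about 70 years

At 2.4% it doubles every 72/2.4 ≈ 30.00 years.
5× is log₂ 5 ≈ 2.32 doublings, so ≈ 2.32 × 30.00 = 70 years.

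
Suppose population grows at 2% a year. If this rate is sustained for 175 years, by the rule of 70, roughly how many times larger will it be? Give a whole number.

about 32 times

At 2% one doubling takes ≈ 35.00 years; 175 years is 5 of them, so ×32.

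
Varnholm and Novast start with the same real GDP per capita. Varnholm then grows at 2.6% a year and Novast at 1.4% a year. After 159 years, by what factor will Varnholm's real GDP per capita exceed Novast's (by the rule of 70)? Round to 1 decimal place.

approximately 6.6 times

Only the 1.2-point difference matters.
70/1.2 ≈ 58.33 years per doubling of the ratio; 159 years gives 2.73 doublings, so ≈ 6.6×.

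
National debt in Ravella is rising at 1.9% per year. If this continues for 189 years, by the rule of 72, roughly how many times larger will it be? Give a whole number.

32 times

72/1.9 ≈ 37.89 years per doubling.
189 years fits 5 doublings: 2^5 = 32.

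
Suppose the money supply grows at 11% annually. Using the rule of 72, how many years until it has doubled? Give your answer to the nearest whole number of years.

roughly 7 years

At 11%, doubling takes about 72/11 = 6.55 years.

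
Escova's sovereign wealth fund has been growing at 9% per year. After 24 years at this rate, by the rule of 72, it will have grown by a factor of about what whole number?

72/9 ≈ 8.00 years per doubling.
24 years fits 3 doublings: 2^3 = 8.

roughly 8 times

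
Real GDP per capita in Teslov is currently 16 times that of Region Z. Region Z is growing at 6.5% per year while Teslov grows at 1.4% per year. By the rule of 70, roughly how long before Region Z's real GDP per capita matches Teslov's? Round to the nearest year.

approximately 55 years

Region Z gains on Teslov at 6.5% − 1.4% = 5.1 points a year.
At that relative rate the gap halves every 70/5.1 ≈ 13.73 years.
A 16 times gap closes after 4 halvings: 4 × 13.73 ≈ 55 years.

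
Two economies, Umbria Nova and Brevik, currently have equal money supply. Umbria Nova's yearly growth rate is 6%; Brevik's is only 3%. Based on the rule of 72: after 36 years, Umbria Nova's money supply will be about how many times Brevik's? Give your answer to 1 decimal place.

2.8 times

Umbria Nova pulls ahead at 3 pp per year, so the ratio doubles every 72/3 ≈ 24.00 years.
In 36 years that's 1.50 doublings: 2^1.50 ≈ 2.8.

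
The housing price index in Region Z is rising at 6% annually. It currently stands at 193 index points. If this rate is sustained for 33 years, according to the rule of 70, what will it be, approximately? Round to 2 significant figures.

Doubling time ≈ 70/6 = 11.67 years.
33 years is 33/11.67 ≈ 2.83 doublings, a factor of 2^2.83 ≈ 7.11.
193 × 7.11 ≈ 1400 index points.

1400 index points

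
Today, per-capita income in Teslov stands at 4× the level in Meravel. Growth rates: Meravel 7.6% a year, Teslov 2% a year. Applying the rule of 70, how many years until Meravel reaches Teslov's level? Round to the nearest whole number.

approximately 25 years

The growth-rate gap is 7.6% − 2% = 5.6 percentage points.
So the ratio between them halves every 70/5.6 ≈ 12.50 years.
A 4× gap closes after 2 halvings: 2 × 12.50 ≈ 25 years.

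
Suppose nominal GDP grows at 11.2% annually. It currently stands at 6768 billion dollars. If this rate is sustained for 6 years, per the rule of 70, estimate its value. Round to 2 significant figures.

≈ 13000 billion dollars

It doubles every 70/11.2 ≈ 6.25 years, so 6 years is 0.96 doublings.
2^0.96 ≈ 1.95; 6768 × 1.95 ≈ 13000 billion dollars.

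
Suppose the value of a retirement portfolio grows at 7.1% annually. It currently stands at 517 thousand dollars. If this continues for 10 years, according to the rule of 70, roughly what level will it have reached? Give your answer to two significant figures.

It doubles every 70/7.1 ≈ 9.86 years, so 10 years is 1.01 doublings.
2^1.01 ≈ 2.01; 517 × 2.01 ≈ 1000 thousand dollars.

≈ 1000 thousand dollars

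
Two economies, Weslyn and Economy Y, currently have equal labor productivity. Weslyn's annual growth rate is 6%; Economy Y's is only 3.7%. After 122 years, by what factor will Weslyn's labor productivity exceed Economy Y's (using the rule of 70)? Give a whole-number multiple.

Weslyn pulls ahead at 2.3 pp per year, so the ratio doubles every 70/2.3 ≈ 30.43 years.
In 122 years that's 4.01 doublings: 2^4.01 ≈ 16.

approximately 16 times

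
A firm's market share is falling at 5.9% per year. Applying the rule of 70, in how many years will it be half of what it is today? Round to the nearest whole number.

about 12 years

Halving time ≈ 70 / 5.9 = 11.86 → 12 years.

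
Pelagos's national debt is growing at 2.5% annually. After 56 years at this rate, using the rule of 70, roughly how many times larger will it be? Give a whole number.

At 2.5% one doubling takes ≈ 28.00 years; 56 years is 2 of them, so ×4.

≈ 4 times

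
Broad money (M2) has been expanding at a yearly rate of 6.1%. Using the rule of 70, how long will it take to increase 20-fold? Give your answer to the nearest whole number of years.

At 6.1% it doubles every 70/6.1 ≈ 11.48 years.
Reaching 20× takes log₂(20) ≈ 4.32 doublings.
4.32 × 11.48 ≈ 50 years.

approximately 50 years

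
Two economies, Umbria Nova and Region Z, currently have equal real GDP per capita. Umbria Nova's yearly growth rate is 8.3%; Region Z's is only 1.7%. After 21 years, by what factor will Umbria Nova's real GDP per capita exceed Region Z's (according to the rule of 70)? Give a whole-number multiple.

Umbria Nova pulls ahead at 6.6 pp per year, so the ratio doubles every 70/6.6 ≈ 10.61 years.
In 21 years that's 1.98 doublings: 2^1.98 ≈ 4.

around 4 times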